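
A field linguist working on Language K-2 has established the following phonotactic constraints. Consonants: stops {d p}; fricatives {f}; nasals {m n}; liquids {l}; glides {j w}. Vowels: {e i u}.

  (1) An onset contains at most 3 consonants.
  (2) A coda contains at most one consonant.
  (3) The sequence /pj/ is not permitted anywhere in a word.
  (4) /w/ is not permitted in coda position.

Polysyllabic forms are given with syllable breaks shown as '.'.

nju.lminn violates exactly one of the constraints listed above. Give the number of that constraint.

nju.lminn: syllable 2 coda /nn/ has 2 consonants (> 1).
This is a violation of constraint 2: "A coda contains at most one consonant."
The remaining constraints (1, 3, 4) are satisfied.

2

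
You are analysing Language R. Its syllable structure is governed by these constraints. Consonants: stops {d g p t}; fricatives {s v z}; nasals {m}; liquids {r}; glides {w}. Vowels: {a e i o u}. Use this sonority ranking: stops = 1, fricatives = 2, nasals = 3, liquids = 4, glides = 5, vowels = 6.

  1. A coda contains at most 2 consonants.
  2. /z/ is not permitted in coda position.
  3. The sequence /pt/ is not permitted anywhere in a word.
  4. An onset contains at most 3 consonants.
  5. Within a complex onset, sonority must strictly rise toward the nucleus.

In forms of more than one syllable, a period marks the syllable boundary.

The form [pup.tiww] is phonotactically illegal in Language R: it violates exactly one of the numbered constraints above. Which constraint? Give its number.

3

[pup.tiww]: contains banned sequence /pt/.
This is a violation of constraint 3: "The sequence /pt/ is not permitted anywhere in a word."
The remaining constraints (1, 2, 4, 5) are satisfied.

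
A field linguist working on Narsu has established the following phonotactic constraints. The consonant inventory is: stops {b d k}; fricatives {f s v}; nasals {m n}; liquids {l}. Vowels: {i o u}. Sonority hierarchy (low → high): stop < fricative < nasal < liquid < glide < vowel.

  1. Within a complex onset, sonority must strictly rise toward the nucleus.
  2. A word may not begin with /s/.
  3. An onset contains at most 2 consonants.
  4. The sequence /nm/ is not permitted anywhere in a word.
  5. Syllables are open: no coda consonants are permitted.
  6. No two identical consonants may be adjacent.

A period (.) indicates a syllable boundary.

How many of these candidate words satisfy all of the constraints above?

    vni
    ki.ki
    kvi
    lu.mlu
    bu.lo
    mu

vni — σ1 onset /vn/ (2→3 rises), coda /∅/ ok → well-formed
ki.ki — σ1 onset /k/, coda /∅/ ok; σ2 onset /k/, coda /∅/ ok → well-formed
kvi — σ1 onset /kv/ (1→2 rises), coda /∅/ ok → well-formed
lu.mlu — σ1 onset /l/, coda /∅/ ok; σ2 onset /ml/ (3→4 rises), coda /∅/ ok → well-formed
bu.lo — σ1 onset /b/, coda /∅/ ok; σ2 onset /l/, coda /∅/ ok → well-formed
mu — σ1 onset /m/, coda /∅/ ok → well-formed
Well-formed: vni, ki.ki, kvi, lu.mlu, bu.lo, mu → 6.

6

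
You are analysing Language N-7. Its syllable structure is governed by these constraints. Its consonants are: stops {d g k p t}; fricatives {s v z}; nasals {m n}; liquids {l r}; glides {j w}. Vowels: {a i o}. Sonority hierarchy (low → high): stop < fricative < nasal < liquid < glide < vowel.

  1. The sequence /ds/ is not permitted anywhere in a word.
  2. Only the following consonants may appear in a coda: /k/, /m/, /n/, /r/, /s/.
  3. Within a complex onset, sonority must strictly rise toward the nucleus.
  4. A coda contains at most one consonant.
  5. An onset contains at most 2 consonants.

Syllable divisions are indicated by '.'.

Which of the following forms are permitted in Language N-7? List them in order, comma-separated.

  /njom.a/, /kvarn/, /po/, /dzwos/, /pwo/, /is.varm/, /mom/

/njom.a/ — σ1 onset /nj/ (3→5 rises), coda /m/ ok; σ2 onset /∅/, coda /∅/ ok → permitted
/kvarn/ — violates constraint 4: syllable 1 coda /rn/ has 2 consonants (> 1) → not permitted
/po/ — σ1 onset /p/, coda /∅/ ok → permitted
/dzwos/ — violates constraint 5: syllable 1 onset /dzw/ has 3 consonants (> 2) → not permitted
/pwo/ — σ1 onset /pw/ (1→5 rises), coda /∅/ ok → permitted
/is.varm/ — violates constraint 4: syllable 2 coda /rm/ has 2 consonants (> 1) → not permitted
/mom/ — σ1 onset /m/, coda /m/ ok → permitted

/njom.a/, /po/, /pwo/, /mom/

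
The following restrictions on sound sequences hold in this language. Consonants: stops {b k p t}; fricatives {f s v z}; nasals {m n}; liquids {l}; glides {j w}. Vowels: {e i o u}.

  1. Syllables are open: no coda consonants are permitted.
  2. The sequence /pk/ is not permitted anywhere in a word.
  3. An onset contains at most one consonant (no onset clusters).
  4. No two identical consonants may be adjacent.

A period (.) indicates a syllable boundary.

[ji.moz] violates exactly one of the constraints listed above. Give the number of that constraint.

[ji.moz]: syllable 2 coda /z/ has 1 consonant (> 0).
This is a violation of constraint 1: "Syllables are open: no coda consonants are permitted."
The remaining constraints (2, 3, 4) are satisfied.

1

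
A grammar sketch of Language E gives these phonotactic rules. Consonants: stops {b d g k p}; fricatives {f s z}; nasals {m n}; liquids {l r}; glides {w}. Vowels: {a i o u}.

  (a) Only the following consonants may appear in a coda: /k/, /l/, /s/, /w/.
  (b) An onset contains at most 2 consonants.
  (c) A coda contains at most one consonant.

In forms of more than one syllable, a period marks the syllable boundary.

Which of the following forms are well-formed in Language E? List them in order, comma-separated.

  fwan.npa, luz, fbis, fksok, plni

fwan.npa — violates constraint (a): syllable 1 coda contains /n/, which is not a licensed coda consonant → ill-formed
luz — violates constraint (a): syllable 1 coda contains /z/, which is not a licensed coda consonant → ill-formed
fbis — σ1 onset /fb/ (2C), coda /s/ ok → well-formed
fksok — violates constraint (b): syllable 1 onset /fks/ has 3 consonants (> 2) → ill-formed
plni — violates constraint (b): syllable 1 onset /pln/ has 3 consonants (> 2) → ill-formed

fbis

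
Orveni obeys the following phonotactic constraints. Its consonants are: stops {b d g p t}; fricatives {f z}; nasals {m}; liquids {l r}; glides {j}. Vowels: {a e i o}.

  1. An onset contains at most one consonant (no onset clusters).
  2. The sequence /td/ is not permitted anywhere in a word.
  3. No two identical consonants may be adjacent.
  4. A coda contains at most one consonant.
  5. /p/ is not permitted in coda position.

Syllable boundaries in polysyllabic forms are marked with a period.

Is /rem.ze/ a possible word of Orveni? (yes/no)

/rem.ze/ — σ1 onset /r/, coda /m/ ok; σ2 onset /z/, coda /∅/ ok → phonotactically legal

yes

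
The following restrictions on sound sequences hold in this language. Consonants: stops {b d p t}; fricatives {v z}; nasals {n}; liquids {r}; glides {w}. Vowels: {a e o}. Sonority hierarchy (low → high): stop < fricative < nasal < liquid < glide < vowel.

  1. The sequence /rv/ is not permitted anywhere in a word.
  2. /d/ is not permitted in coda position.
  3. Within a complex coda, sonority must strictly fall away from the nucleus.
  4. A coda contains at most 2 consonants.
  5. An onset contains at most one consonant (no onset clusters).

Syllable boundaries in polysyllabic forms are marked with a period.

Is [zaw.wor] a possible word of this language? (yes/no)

yes

[zaw.wor] — σ1 onset /z/, coda /w/ ok; σ2 onset /w/, coda /r/ ok → well-formed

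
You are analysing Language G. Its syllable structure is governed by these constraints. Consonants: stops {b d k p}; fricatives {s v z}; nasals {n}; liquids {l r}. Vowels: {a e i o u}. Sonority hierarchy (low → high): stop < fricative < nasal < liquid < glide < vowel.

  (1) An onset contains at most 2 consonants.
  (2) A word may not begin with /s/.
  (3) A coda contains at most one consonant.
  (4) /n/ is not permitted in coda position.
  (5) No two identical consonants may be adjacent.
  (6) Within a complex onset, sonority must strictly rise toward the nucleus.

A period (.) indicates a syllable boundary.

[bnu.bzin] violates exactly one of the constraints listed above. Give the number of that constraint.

4

[bnu.bzin]: syllable 2 coda contains /n/.
This is a violation of constraint 4: "/n/ is not permitted in coda position."
The remaining constraints (1, 2, 3, 5, 6) are satisfied.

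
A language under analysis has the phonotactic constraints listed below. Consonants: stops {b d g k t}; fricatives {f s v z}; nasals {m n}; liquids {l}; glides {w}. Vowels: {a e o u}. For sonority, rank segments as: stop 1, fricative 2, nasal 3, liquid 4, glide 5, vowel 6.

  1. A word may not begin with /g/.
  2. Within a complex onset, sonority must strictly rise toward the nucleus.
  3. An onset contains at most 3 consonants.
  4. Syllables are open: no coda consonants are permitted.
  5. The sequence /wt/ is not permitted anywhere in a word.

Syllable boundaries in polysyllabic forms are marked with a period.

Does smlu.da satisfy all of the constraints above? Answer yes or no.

smlu.da — σ1 onset /sml/ (2→3→4 rises), coda /∅/ ok; σ2 onset /d/, coda /∅/ ok → well-formed

yes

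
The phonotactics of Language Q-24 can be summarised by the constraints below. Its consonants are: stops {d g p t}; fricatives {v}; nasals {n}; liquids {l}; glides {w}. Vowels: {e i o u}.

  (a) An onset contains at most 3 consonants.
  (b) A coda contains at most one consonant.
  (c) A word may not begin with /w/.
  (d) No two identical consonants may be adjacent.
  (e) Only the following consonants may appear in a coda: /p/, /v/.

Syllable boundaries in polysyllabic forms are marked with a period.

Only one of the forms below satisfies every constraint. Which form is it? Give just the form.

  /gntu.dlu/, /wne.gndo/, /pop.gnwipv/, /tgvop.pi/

/gntu.dlu/ — σ1 onset /gnt/ (3C), coda /∅/ ok; σ2 onset /dl/ (2C), coda /∅/ ok → licit
/wne.gndo/ — violates constraint (c): word begins with /w/ → illicit
/pop.gnwipv/ — violates constraint (b): syllable 2 coda /pv/ has 2 consonants (> 1) → illicit
/tgvop.pi/ — violates constraint (d): adjacent identical consonants /pp/ → illicit

/gntu.dlu/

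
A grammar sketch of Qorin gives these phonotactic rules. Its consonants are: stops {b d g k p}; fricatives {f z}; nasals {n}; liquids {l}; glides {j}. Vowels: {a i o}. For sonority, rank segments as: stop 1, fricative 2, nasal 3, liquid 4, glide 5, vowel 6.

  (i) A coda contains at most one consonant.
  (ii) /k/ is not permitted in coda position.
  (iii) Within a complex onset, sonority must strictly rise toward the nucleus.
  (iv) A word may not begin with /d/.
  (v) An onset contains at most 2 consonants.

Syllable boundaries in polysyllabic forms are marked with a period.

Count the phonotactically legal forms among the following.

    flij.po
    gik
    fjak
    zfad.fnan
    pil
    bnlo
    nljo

flij.po — σ1 onset /fl/ (2→4 rises), coda /j/ ok; σ2 onset /p/, coda /∅/ ok → phonotactically legal
gik — violates constraint (ii): syllable 1 coda contains /k/ → phonotactically illegal
fjak — violates constraint (ii): syllable 1 coda contains /k/ → phonotactically illegal
zfad.fnan — violates constraint (iii): syllable 1 onset /zf/: /z/ (fricative, 2) → /f/ (fricative, 2) does not rise → phonotactically illegal
pil — σ1 onset /p/, coda /l/ ok → phonotactically legal
bnlo — violates constraint (v): syllable 1 onset /bnl/ has 3 consonants (> 2) → phonotactically illegal
nljo — violates constraint (v): syllable 1 onset /nlj/ has 3 consonants (> 2) → phonotactically illegal
Phonotactically legal: flij.po, pil → 2.

2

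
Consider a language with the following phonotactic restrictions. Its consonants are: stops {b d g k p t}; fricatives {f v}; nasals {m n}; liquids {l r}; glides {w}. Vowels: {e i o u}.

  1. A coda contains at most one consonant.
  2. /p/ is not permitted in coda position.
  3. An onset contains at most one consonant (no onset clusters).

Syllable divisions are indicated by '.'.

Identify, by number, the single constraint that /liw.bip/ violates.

/liw.bip/: syllable 2 coda contains /p/.
This is a violation of constraint 2: "/p/ is not permitted in coda position."
The remaining constraints (1, 3) are satisfied.

2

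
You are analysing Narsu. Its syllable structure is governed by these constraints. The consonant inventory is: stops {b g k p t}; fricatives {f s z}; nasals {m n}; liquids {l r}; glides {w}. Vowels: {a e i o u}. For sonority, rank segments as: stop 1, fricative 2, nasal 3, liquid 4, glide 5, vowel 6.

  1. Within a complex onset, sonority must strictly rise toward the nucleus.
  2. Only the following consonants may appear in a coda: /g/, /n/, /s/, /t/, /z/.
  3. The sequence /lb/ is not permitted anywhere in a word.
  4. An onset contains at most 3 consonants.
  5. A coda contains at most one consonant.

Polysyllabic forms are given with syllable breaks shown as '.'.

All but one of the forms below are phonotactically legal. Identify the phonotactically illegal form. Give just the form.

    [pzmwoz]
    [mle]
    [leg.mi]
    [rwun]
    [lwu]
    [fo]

[pzmwoz]

[pzmwoz] — violates constraint 4: syllable 1 onset /pzmw/ has 4 consonants (> 3) → phonotactically illegal
[mle] — σ1 onset /ml/ (3→4 rises), coda /∅/ ok → phonotactically legal
[leg.mi] — σ1 onset /l/, coda /g/ ok; σ2 onset /m/, coda /∅/ ok → phonotactically legal
[rwun] — σ1 onset /rw/ (4→5 rises), coda /n/ ok → phonotactically legal
[lwu] — σ1 onset /lw/ (4→5 rises), coda /∅/ ok → phonotactically legal
[fo] — σ1 onset /f/, coda /∅/ ok → phonotactically legal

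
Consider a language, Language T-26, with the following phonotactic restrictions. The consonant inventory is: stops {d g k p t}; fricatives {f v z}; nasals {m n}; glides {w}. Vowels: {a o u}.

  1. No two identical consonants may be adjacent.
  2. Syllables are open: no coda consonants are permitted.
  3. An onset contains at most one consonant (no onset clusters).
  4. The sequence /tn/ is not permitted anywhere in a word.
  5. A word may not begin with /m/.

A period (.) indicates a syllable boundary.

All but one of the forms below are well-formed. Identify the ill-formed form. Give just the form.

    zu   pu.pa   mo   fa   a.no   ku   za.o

zu — σ1 onset /z/, coda /∅/ ok → well-formed
pu.pa — σ1 onset /p/, coda /∅/ ok; σ2 onset /p/, coda /∅/ ok → well-formed
mo — violates constraint 5: word begins with /m/ → ill-formed
fa — σ1 onset /f/, coda /∅/ ok → well-formed
a.no — σ1 onset /∅/, coda /∅/ ok; σ2 onset /n/, coda /∅/ ok → well-formed
ku — σ1 onset /k/, coda /∅/ ok → well-formed
za.o — σ1 onset /z/, coda /∅/ ok; σ2 onset /∅/, coda /∅/ ok → well-formed

mo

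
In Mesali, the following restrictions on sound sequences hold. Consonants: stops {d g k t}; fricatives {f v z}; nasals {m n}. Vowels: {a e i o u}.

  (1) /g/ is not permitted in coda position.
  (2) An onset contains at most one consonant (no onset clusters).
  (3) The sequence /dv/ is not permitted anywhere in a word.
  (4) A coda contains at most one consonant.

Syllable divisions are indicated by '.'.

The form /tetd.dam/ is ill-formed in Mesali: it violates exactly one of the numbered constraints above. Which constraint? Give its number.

4

/tetd.dam/: syllable 1 coda /td/ has 2 consonants (> 1).
This is a violation of constraint 4: "A coda contains at most one consonant."
The remaining constraints (1, 2, 3) are satisfied.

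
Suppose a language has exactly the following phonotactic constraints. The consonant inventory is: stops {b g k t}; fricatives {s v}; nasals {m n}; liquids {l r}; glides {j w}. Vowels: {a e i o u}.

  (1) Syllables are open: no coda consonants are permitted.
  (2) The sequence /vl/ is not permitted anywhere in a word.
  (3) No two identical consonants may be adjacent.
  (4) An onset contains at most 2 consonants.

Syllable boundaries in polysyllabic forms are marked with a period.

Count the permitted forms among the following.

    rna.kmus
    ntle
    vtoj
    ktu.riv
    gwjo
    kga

rna.kmus — violates constraint 1: syllable 2 coda /s/ has 1 consonant (> 0) → not permitted
ntle — violates constraint 4: syllable 1 onset /ntl/ has 3 consonants (> 2) → not permitted
vtoj — violates constraint 1: syllable 1 coda /j/ has 1 consonant (> 0) → not permitted
ktu.riv — violates constraint 1: syllable 2 coda /v/ has 1 consonant (> 0) → not permitted
gwjo — violates constraint 4: syllable 1 onset /gwj/ has 3 consonants (> 2) → not permitted
kga — σ1 onset /kg/ (2C), coda /∅/ ok → permitted
Permitted: kga → 1.

1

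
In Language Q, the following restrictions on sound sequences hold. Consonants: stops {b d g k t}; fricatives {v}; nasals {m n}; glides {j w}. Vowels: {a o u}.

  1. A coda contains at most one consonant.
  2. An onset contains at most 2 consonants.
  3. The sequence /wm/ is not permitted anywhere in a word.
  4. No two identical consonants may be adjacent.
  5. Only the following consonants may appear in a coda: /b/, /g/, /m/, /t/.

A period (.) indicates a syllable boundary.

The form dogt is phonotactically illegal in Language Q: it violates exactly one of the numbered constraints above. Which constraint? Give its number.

dogt: syllable 1 coda /gt/ has 2 consonants (> 1).
This is a violation of constraint 1: "A coda contains at most one consonant."
The remaining constraints (2, 3, 4, 5) are satisfied.

1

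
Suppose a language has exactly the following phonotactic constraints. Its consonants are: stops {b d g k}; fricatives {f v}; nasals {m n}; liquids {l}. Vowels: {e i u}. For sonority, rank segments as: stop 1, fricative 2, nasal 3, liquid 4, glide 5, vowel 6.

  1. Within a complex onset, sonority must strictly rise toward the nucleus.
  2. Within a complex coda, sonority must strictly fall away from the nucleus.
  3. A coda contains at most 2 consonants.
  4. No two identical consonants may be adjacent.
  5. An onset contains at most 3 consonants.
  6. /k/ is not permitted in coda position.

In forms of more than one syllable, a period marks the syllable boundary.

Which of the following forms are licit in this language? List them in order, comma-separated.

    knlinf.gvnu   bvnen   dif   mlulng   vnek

knlinf.gvnu — σ1 onset /knl/ (1→3→4 rises), coda /nf/ (3→2 falls) ok; σ2 onset /gvn/ (1→2→3 rises), coda /∅/ ok → licit
bvnen — σ1 onset /bvn/ (1→2→3 rises), coda /n/ ok → licit
dif — σ1 onset /d/, coda /f/ ok → licit
mlulng — violates constraint 3: syllable 1 coda /lng/ has 3 consonants (> 2) → illicit
vnek — violates constraint 6: syllable 1 coda contains /k/ → illicit

knlinf.gvnu, bvnen, dif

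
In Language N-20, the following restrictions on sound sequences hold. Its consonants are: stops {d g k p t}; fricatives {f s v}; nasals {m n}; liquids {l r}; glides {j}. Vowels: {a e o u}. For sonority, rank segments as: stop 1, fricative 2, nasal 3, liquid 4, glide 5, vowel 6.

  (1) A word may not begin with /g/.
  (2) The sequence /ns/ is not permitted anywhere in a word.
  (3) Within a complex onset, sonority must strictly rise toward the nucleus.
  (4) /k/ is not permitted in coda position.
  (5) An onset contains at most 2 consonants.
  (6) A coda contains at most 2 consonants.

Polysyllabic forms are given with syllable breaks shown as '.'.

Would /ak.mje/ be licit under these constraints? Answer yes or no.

/ak.mje/ — violates constraint 4: syllable 1 coda contains /k/ → illicit

no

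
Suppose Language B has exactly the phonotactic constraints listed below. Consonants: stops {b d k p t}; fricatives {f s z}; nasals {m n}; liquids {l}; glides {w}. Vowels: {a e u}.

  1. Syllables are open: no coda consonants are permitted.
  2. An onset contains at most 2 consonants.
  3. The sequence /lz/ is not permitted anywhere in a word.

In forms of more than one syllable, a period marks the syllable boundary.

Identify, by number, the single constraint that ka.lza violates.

ka.lza: contains banned sequence /lz/.
This is a violation of constraint 3: "The sequence /lz/ is not permitted anywhere in a word."
The remaining constraints (1, 2) are satisfied.

3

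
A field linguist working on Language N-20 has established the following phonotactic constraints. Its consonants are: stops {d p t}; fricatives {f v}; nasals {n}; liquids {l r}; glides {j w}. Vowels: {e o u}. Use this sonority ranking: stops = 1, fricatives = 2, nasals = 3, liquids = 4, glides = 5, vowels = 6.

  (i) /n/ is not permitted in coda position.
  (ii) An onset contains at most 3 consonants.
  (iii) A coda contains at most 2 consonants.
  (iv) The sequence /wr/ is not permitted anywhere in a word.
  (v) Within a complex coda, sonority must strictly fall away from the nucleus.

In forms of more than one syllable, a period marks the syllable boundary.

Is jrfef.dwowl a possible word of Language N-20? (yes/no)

yes

jrfef.dwowl — σ1 onset /jrf/ (3C), coda /f/ ok; σ2 onset /dw/ (2C), coda /wl/ (5→4 falls) ok → phonotactically legal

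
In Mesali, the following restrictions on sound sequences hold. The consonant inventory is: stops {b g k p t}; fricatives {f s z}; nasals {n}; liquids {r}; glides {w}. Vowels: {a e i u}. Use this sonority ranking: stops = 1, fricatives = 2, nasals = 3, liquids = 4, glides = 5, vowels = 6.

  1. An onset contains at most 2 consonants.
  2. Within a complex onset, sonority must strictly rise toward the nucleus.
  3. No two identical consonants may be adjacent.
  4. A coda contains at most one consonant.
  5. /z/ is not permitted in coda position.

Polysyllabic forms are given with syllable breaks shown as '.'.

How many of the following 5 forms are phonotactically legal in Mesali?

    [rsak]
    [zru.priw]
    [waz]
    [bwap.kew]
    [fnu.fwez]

[rsak] — violates constraint 2: syllable 1 onset /rs/: /r/ (liquid, 4) → /s/ (fricative, 2) does not rise → phonotactically illegal
[zru.priw] — σ1 onset /zr/ (2→4 rises), coda /∅/ ok; σ2 onset /pr/ (1→4 rises), coda /w/ ok → phonotactically legal
[waz] — violates constraint 5: syllable 1 coda contains /z/ → phonotactically illegal
[bwap.kew] — σ1 onset /bw/ (1→5 rises), coda /p/ ok; σ2 onset /k/, coda /w/ ok → phonotactically legal
[fnu.fwez] — violates constraint 5: syllable 2 coda contains /z/ → phonotactically illegal
Phonotactically legal: [zru.priw], [bwap.kew] → 2.

2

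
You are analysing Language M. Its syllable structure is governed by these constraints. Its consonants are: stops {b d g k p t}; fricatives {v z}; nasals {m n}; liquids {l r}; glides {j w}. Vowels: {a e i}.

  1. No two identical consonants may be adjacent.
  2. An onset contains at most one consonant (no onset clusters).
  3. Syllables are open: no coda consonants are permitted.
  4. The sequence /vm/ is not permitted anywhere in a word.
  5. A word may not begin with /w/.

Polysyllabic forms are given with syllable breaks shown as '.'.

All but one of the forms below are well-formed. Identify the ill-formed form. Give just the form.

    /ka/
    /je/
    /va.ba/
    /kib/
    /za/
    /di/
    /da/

/ka/ — σ1 onset /k/, coda /∅/ ok → well-formed
/je/ — σ1 onset /j/, coda /∅/ ok → well-formed
/va.ba/ — σ1 onset /v/, coda /∅/ ok; σ2 onset /b/, coda /∅/ ok → well-formed
/kib/ — violates constraint 3: syllable 1 coda /b/ has 1 consonant (> 0) → ill-formed
/za/ — σ1 onset /z/, coda /∅/ ok → well-formed
/di/ — σ1 onset /d/, coda /∅/ ok → well-formed
/da/ — σ1 onset /d/, coda /∅/ ok → well-formed

/kib/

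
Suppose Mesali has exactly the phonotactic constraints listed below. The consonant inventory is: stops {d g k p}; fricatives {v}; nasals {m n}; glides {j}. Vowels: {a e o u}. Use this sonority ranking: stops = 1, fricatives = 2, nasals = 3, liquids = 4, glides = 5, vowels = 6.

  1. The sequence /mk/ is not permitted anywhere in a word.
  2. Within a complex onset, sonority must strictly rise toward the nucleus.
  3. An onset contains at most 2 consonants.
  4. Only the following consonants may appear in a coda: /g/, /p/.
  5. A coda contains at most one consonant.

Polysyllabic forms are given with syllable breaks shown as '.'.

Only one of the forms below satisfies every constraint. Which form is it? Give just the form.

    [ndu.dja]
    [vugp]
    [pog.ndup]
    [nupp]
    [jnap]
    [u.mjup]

[ndu.dja] — violates constraint 2: syllable 1 onset /nd/: /n/ (nasal, 3) → /d/ (stop, 1) does not rise → not permitted
[vugp] — violates constraint 5: syllable 1 coda /gp/ has 2 consonants (> 1) → not permitted
[pog.ndup] — violates constraint 2: syllable 2 onset /nd/: /n/ (nasal, 3) → /d/ (stop, 1) does not rise → not permitted
[nupp] — violates constraint 5: syllable 1 coda /pp/ has 2 consonants (> 1) → not permitted
[jnap] — violates constraint 2: syllable 1 onset /jn/: /j/ (glide, 5) → /n/ (nasal, 3) does not rise → not permitted
[u.mjup] — σ1 onset /∅/, coda /∅/ ok; σ2 onset /mj/ (3→5 rises), coda /p/ ok → permitted

[u.mjup]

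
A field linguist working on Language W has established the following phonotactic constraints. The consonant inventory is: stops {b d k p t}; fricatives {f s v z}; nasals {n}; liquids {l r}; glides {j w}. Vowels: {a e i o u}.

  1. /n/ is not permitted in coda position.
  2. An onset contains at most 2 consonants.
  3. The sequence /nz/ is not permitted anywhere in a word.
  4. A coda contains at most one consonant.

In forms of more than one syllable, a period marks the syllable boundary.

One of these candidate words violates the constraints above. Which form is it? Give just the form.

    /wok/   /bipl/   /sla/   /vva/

/bipl/

/wok/ — σ1 onset /w/, coda /k/ ok → permitted
/bipl/ — violates constraint 4: syllable 1 coda /pl/ has 2 consonants (> 1) → not permitted
/sla/ — σ1 onset /sl/ (2C), coda /∅/ ok → permitted
/vva/ — σ1 onset /vv/ (2C), coda /∅/ ok → permitted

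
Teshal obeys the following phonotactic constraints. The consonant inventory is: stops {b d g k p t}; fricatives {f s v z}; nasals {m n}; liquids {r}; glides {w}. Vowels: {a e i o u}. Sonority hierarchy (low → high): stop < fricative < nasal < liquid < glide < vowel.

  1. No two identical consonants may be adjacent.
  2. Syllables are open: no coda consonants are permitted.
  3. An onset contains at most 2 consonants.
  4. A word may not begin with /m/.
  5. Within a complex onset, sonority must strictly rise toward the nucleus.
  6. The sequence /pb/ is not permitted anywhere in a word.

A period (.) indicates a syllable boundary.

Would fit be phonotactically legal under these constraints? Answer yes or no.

fit — violates constraint 2: syllable 1 coda /t/ has 1 consonant (> 0) → phonotactically illegal

no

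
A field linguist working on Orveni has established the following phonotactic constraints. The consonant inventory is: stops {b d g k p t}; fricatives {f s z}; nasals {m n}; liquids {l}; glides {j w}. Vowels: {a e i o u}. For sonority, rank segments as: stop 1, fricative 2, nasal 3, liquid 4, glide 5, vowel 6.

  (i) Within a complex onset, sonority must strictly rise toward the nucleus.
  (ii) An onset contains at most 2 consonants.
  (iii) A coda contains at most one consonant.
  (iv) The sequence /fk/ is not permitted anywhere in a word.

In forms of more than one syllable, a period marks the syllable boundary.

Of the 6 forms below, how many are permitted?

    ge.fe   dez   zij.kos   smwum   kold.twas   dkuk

3

ge.fe — σ1 onset /g/, coda /∅/ ok; σ2 onset /f/, coda /∅/ ok → permitted
dez — σ1 onset /d/, coda /z/ ok → permitted
zij.kos — σ1 onset /z/, coda /j/ ok; σ2 onset /k/, coda /s/ ok → permitted
smwum — violates constraint (ii): syllable 1 onset /smw/ has 3 consonants (> 2) → not permitted
kold.twas — violates constraint (iii): syllable 1 coda /ld/ has 2 consonants (> 1) → not permitted
dkuk — violates constraint (i): syllable 1 onset /dk/: /d/ (stop, 1) → /k/ (stop, 1) does not rise → not permitted
Permitted: ge.fe, dez, zij.kos → 3.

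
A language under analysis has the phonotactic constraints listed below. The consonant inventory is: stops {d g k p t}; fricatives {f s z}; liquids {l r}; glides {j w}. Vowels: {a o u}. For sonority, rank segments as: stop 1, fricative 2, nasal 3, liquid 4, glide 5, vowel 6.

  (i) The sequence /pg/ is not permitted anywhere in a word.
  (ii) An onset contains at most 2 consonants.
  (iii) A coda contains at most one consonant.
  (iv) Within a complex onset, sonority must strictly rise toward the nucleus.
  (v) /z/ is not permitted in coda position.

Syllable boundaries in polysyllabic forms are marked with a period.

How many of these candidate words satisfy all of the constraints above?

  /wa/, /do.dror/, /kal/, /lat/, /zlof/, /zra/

/wa/ — σ1 onset /w/, coda /∅/ ok → well-formed
/do.dror/ — σ1 onset /d/, coda /∅/ ok; σ2 onset /dr/ (1→4 rises), coda /r/ ok → well-formed
/kal/ — σ1 onset /k/, coda /l/ ok → well-formed
/lat/ — σ1 onset /l/, coda /t/ ok → well-formed
/zlof/ — σ1 onset /zl/ (2→4 rises), coda /f/ ok → well-formed
/zra/ — σ1 onset /zr/ (2→4 rises), coda /∅/ ok → well-formed
Well-formed: /wa/, /do.dror/, /kal/, /lat/, /zlof/, /zra/ → 6.

6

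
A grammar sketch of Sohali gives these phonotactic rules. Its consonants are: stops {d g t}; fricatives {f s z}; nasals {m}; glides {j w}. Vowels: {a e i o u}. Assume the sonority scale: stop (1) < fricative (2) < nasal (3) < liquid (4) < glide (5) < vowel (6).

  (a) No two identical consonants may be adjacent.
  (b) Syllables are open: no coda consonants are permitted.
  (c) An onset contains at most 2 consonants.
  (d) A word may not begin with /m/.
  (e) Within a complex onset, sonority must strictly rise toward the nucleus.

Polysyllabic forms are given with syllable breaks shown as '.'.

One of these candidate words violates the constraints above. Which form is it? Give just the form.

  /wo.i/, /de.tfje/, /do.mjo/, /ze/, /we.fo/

/de.tfje/

/wo.i/ — σ1 onset /w/, coda /∅/ ok; σ2 onset /∅/, coda /∅/ ok → phonotactically legal
/de.tfje/ — violates constraint (c): syllable 2 onset /tfj/ has 3 consonants (> 2) → phonotactically illegal
/do.mjo/ — σ1 onset /d/, coda /∅/ ok; σ2 onset /mj/ (3→5 rises), coda /∅/ ok → phonotactically legal
/ze/ — σ1 onset /z/, coda /∅/ ok → phonotactically legal
/we.fo/ — σ1 onset /w/, coda /∅/ ok; σ2 onset /f/, coda /∅/ ok → phonotactically legal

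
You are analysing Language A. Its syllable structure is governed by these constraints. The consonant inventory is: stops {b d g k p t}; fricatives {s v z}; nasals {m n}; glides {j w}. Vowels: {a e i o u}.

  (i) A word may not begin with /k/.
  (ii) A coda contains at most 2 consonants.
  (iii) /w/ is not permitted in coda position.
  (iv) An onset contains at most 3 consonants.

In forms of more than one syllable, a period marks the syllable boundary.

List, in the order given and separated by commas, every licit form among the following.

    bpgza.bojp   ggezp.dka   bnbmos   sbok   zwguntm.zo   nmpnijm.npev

bpgza.bojp — violates constraint (iv): syllable 1 onset /bpgz/ has 4 consonants (> 3) → illicit
ggezp.dka — σ1 onset /gg/ (2C), coda /zp/ (2C) ok; σ2 onset /dk/ (2C), coda /∅/ ok → licit
bnbmos — violates constraint (iv): syllable 1 onset /bnbm/ has 4 consonants (> 3) → illicit
sbok — σ1 onset /sb/ (2C), coda /k/ ok → licit
zwguntm.zo — violates constraint (ii): syllable 1 coda /ntm/ has 3 consonants (> 2) → illicit
nmpnijm.npev — violates constraint (iv): syllable 1 onset /nmpn/ has 4 consonants (> 3) → illicit

ggezp.dka, sbok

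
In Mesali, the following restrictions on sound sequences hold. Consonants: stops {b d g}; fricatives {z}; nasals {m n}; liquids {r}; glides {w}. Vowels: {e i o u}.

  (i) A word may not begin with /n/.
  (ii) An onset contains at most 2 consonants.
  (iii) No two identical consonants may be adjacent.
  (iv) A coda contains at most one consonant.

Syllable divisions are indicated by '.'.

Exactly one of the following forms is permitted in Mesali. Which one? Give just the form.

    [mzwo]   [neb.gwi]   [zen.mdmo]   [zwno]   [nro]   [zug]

[zug]

[mzwo] — violates constraint (ii): syllable 1 onset /mzw/ has 3 consonants (> 2) → not permitted
[neb.gwi] — violates constraint (i): word begins with /n/ → not permitted
[zen.mdmo] — violates constraint (ii): syllable 2 onset /mdm/ has 3 consonants (> 2) → not permitted
[zwno] — violates constraint (ii): syllable 1 onset /zwn/ has 3 consonants (> 2) → not permitted
[nro] — violates constraint (i): word begins with /n/ → not permitted
[zug] — σ1 onset /z/, coda /g/ ok → permitted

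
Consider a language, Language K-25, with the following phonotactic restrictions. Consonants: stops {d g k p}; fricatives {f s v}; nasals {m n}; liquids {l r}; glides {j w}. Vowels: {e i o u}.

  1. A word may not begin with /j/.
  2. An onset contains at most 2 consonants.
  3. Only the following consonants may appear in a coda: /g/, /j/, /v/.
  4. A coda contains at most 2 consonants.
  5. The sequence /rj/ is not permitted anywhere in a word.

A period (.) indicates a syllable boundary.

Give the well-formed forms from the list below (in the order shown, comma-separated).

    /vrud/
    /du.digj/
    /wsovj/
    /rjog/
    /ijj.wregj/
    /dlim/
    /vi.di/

/vrud/ — violates constraint 3: syllable 1 coda contains /d/, which is not a licensed coda consonant → ill-formed
/du.digj/ — σ1 onset /d/, coda /∅/ ok; σ2 onset /d/, coda /gj/ (2C) ok → well-formed
/wsovj/ — σ1 onset /ws/ (2C), coda /vj/ (2C) ok → well-formed
/rjog/ — violates constraint 5: contains banned sequence /rj/ → ill-formed
/ijj.wregj/ — σ1 onset /∅/, coda /jj/ (2C) ok; σ2 onset /wr/ (2C), coda /gj/ (2C) ok → well-formed
/dlim/ — violates constraint 3: syllable 1 coda contains /m/, which is not a licensed coda consonant → ill-formed
/vi.di/ — σ1 onset /v/, coda /∅/ ok; σ2 onset /d/, coda /∅/ ok → well-formed

/du.digj/, /wsovj/, /ijj.wregj/, /vi.di/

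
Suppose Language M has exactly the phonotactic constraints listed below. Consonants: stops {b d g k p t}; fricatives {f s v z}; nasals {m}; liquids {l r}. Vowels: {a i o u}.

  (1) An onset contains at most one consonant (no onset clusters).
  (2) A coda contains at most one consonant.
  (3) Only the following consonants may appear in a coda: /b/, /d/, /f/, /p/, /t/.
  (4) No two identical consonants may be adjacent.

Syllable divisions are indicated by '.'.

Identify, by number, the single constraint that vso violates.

1

vso: syllable 1 onset /vs/ has 2 consonants (> 1).
This is a violation of constraint 1: "An onset contains at most one consonant (no onset clusters)."
The remaining constraints (2, 3, 4) are satisfied.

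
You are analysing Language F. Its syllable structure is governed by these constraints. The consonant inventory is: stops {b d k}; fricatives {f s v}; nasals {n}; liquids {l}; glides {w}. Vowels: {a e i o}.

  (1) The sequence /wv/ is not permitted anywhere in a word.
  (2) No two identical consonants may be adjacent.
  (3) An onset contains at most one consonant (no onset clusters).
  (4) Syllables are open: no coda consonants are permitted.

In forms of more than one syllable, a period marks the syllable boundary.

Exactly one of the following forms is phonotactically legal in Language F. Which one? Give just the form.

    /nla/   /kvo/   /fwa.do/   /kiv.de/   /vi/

/nla/ — violates constraint 3: syllable 1 onset /nl/ has 2 consonants (> 1) → phonotactically illegal
/kvo/ — violates constraint 3: syllable 1 onset /kv/ has 2 consonants (> 1) → phonotactically illegal
/fwa.do/ — violates constraint 3: syllable 1 onset /fw/ has 2 consonants (> 1) → phonotactically illegal
/kiv.de/ — violates constraint 4: syllable 1 coda /v/ has 1 consonant (> 0) → phonotactically illegal
/vi/ — σ1 onset /v/, coda /∅/ ok → phonotactically legal

/vi/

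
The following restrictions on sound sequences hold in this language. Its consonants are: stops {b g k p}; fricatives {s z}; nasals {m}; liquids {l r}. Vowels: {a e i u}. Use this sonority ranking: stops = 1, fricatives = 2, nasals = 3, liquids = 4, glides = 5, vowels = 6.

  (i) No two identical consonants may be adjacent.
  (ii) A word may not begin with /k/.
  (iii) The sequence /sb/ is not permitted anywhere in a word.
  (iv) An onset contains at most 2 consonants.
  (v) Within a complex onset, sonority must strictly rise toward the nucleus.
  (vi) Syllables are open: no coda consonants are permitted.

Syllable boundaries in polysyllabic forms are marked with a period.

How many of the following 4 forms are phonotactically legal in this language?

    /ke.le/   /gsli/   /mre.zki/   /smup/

/ke.le/ — violates constraint (ii): word begins with /k/ → phonotactically illegal
/gsli/ — violates constraint (iv): syllable 1 onset /gsl/ has 3 consonants (> 2) → phonotactically illegal
/mre.zki/ — violates constraint (v): syllable 2 onset /zk/: /z/ (fricative, 2) → /k/ (stop, 1) does not rise → phonotactically illegal
/smup/ — violates constraint (vi): syllable 1 coda /p/ has 1 consonant (> 0) → phonotactically illegal
No form is phonotactically legal → 0.

0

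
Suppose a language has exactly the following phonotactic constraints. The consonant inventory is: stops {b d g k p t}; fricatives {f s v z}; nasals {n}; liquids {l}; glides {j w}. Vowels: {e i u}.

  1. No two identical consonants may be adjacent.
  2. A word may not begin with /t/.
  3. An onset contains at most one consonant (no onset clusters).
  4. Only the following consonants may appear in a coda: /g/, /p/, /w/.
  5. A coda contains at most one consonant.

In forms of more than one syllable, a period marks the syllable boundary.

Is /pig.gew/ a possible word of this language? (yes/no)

/pig.gew/ — violates constraint 1: adjacent identical consonants /gg/ → illicit

no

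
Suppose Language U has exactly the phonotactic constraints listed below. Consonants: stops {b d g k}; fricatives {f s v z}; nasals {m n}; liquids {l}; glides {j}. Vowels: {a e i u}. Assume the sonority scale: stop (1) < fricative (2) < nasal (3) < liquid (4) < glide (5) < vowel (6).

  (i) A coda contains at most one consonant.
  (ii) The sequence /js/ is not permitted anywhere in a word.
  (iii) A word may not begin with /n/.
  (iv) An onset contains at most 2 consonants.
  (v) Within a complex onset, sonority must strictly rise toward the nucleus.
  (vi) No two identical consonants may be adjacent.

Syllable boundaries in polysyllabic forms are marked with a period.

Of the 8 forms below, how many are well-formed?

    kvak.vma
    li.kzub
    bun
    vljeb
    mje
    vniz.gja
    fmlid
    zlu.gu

kvak.vma — σ1 onset /kv/ (1→2 rises), coda /k/ ok; σ2 onset /vm/ (2→3 rises), coda /∅/ ok → well-formed
li.kzub — σ1 onset /l/, coda /∅/ ok; σ2 onset /kz/ (1→2 rises), coda /b/ ok → well-formed
bun — σ1 onset /b/, coda /n/ ok → well-formed
vljeb — violates constraint (iv): syllable 1 onset /vlj/ has 3 consonants (> 2) → ill-formed
mje — σ1 onset /mj/ (3→5 rises), coda /∅/ ok → well-formed
vniz.gja — σ1 onset /vn/ (2→3 rises), coda /z/ ok; σ2 onset /gj/ (1→5 rises), coda /∅/ ok → well-formed
fmlid — violates constraint (iv): syllable 1 onset /fml/ has 3 consonants (> 2) → ill-formed
zlu.gu — σ1 onset /zl/ (2→4 rises), coda /∅/ ok; σ2 onset /g/, coda /∅/ ok → well-formed
Well-formed: kvak.vma, li.kzub, bun, mje, vniz.gja, zlu.gu → 6.

6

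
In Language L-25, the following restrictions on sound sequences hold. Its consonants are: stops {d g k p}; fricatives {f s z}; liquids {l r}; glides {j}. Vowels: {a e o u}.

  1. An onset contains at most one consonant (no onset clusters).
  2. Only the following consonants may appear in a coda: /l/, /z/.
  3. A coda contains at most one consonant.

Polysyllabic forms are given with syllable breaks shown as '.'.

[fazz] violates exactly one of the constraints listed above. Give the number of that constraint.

3

[fazz]: syllable 1 coda /zz/ has 2 consonants (> 1).
This is a violation of constraint 3: "A coda contains at most one consonant."
The remaining constraints (1, 2) are satisfied.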